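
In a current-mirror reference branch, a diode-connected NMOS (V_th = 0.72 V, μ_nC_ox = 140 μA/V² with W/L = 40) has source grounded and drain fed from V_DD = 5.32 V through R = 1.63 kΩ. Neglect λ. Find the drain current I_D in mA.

With gate tied to drain, V_GS = V_DS ≥ V_GS − V_th, so the device is in saturation.
k_n = μ_nC_ox · (W/L) = 5.6 mA/V².
KCL at the drain: ½ k_n (V_GS − V_th)² = (V_DD − V_GS)/R.
Let x = V_GS − 0.72. Then 4.56 x² + x − 4.6 = 0, giving x = 0.9 V (positive root), so V_GS = 1.62 V.
I_D = (V_DD − V_GS)/R = (5.32 − 1.62) / 1.63 = 2.27 mA.

I_D = 2.27 mA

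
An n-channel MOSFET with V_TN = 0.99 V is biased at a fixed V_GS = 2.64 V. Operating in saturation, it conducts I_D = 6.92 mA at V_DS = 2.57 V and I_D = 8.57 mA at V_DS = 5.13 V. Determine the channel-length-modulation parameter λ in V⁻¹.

λ = 0.122 V⁻¹

With V_GS fixed, I_D ∝ (1 + λ V_DS) in saturation, so I_D2/I_D1 = (1 + λ V_DS2)/(1 + λ V_DS1).
8.57/6.92 = 1.238 = (1 + 5.13 λ)/(1 + 2.57 λ).
Solving: λ (I_D1 V_DS2 − I_D2 V_DS1) = I_D2 − I_D1, so λ = (8.57 − 6.92) / (6.92 × 5.13 − 8.57 × 2.57) = 1.65 / 13.5 = 0.122 V⁻¹.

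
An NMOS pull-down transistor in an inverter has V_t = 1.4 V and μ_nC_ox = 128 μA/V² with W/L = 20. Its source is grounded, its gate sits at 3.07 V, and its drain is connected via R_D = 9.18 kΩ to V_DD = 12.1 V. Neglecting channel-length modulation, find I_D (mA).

V_GS = V_G = 3.07 V, so V_ov = 3.07 − 1.4 = 1.67 V.
k_n = μ_nC_ox · (W/L) = 2.56 mA/V².
Assume saturation: I_D = ½ k_n V_ov² = 0.5 × 2.56 × 1.67² = 3.57 mA, giving V_DS = V_DD − I_D R_D = 12.1 − 3.57 × 9.18 = -20.7 V.
But -20.7 V < V_ov = 1.67 V, so the device is actually in triode.
In triode I_D = k_n[V_ov V_DS − ½ V_DS²] and I_D = (V_DD − V_DS)/R_D. Equating: 11.8 V_DS² − 40.25 V_DS + 12.1 = 0, giving V_DS = 0.333 V (the root below V_ov).
I_D = (12.1 − 0.333) / 9.18 = 1.28 mA.

I_D = 1.28 mA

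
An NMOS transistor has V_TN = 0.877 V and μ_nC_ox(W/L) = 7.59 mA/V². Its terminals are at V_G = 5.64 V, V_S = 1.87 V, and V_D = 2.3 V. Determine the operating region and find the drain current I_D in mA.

V_GS = V_G − V_S = 5.64 − 1.87 = 3.77 V; V_DS = V_D − V_S = 2.3 − 1.87 = 0.43 V.
V_ov = V_GS − V_TN = 3.77 − 0.877 = 2.89 V.
Since V_DS = 0.43 V < V_ov = 2.89 V, the device is in the triode region.
I_D = k_n [V_ov · V_DS − ½ V_DS²] = 7.59 × [2.89 × 0.43 − 0.5 × 0.43²] = 8.74 mA.

Triode; I_D = 8.74 mA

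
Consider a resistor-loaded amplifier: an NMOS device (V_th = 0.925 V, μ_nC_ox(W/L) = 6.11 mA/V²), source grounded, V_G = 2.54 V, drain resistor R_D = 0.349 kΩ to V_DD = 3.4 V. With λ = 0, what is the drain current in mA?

V_GS = V_G = 2.54 V, so V_ov = 2.54 − 0.925 = 1.61 V.
Assume saturation: I_D = ½ k_n V_ov² = 0.5 × 6.11 × 1.61² = 7.97 mA, giving V_DS = V_DD − I_D R_D = 3.4 − 7.97 × 0.349 = 0.619 V.
But 0.619 V < V_ov = 1.61 V, so the device is actually in triode.
In triode I_D = k_n[V_ov V_DS − ½ V_DS²] and I_D = (V_DD − V_DS)/R_D. Equating: 1.07 V_DS² − 4.444 V_DS + 3.4 = 0, giving V_DS = 1.01 V (the root below V_ov).
I_D = (3.4 − 1.01) / 0.349 = 6.85 mA.

I_D = 6.85 mA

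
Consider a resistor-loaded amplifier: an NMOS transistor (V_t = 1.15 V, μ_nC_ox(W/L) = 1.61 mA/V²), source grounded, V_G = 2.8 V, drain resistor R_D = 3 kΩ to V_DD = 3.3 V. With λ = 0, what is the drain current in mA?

V_GS = V_G = 2.8 V, so V_ov = 2.8 − 1.15 = 1.65 V.
Assume saturation: I_D = ½ k_n V_ov² = 0.5 × 1.61 × 1.65² = 2.19 mA, giving V_DS = V_DD − I_D R_D = 3.3 − 2.19 × 3 = -3.27 V.
But -3.27 V < V_ov = 1.65 V, so the device is actually in triode.
In triode I_D = k_n[V_ov V_DS − ½ V_DS²] and I_D = (V_DD − V_DS)/R_D. Equating: 2.42 V_DS² − 8.97 V_DS + 3.3 = 0, giving V_DS = 0.414 V (the root below V_ov).
I_D = (3.3 − 0.414) / 3 = 0.962 mA.

I_D = 0.962 mA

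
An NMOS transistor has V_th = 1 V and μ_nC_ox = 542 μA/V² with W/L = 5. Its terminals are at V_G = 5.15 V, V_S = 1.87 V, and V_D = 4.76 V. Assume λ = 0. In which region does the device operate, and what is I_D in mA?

V_GS = V_G − V_S = 5.15 − 1.87 = 3.28 V; V_DS = V_D − V_S = 4.76 − 1.87 = 2.89 V.
k_n = μ_nC_ox · (W/L) = 2.71 mA/V².
V_ov = V_GS − V_th = 3.28 − 1 = 2.28 V.
Since V_DS = 2.89 V ≥ V_ov = 2.28 V, the device is in saturation.
I_D = ½ k_n V_ov² = 0.5 × 2.71 × 2.28² = 7.04 mA.

Saturation; I_D = 7.04 mA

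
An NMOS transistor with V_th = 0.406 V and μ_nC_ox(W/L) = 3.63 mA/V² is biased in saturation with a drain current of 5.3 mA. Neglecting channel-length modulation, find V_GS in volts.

In saturation I_D = ½ k_n (V_GS − V_th)², so V_GS − V_th = √(2 I_D / k_n) = √(2 × 5.3 / 3.63) = 1.71 V.
V_GS = 0.406 + 1.71 = 2.11 V.

V_GS = 2.11 V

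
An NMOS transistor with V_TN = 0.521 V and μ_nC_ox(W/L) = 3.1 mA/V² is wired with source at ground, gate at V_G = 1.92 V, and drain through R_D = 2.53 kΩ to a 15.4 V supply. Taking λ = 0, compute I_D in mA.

I_D = 3.03 mA

V_GS = V_G = 1.92 V, so V_ov = 1.92 − 0.521 = 1.4 V.
Assume saturation: I_D = ½ k_n V_ov² = 0.5 × 3.1 × 1.4² = 3.03 mA, giving V_DS = V_DD − I_D R_D = 15.4 − 3.03 × 2.53 = 7.72 V.
V_DS = 7.72 V ≥ V_ov = 1.4 V, confirming saturation.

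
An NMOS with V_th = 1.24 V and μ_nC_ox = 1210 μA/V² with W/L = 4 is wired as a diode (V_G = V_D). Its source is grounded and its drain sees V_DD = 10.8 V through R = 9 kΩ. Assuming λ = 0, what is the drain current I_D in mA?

With gate tied to drain, V_GS = V_DS ≥ V_GS − V_th, so the device is in saturation.
k_n = μ_nC_ox · (W/L) = 4.84 mA/V².
KCL at the drain: ½ k_n (V_GS − V_th)² = (V_DD − V_GS)/R.
Let x = V_GS − 1.24. Then 21.8 x² + x − 9.56 = 0, giving x = 0.64 V (positive root), so V_GS = 1.88 V.
I_D = (V_DD − V_GS)/R = (10.8 − 1.88) / 9 = 0.991 mA.

I_D = 0.991 mA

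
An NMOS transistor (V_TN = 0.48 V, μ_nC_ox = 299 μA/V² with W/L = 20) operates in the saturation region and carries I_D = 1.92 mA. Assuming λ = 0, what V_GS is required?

k_n = μ_nC_ox · (W/L) = 5.98 mA/V².
In saturation I_D = ½ k_n (V_GS − V_TN)², so V_GS − V_TN = √(2 I_D / k_n) = √(2 × 1.92 / 5.98) = 0.801 V.
V_GS = 0.48 + 0.801 = 1.28 V.

V_GS = 1.28 V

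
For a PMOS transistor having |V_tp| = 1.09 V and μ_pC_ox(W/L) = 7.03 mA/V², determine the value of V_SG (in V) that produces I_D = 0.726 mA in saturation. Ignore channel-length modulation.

V_SG = 1.54 V

In saturation I_D = ½ k_p (V_SG − |V_tp|)², so V_SG − |V_tp| = √(2 I_D / k_p) = √(2 × 0.726 / 7.03) = 0.454 V.
V_SG = 1.09 + 0.454 = 1.54 V.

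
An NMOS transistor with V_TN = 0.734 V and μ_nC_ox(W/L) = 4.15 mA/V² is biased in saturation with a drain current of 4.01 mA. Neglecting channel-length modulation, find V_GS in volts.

V_GS = 2.12 V

In saturation I_D = ½ k_n (V_GS − V_TN)², so V_GS − V_TN = √(2 I_D / k_n) = √(2 × 4.01 / 4.15) = 1.39 V.
V_GS = 0.734 + 1.39 = 2.12 V.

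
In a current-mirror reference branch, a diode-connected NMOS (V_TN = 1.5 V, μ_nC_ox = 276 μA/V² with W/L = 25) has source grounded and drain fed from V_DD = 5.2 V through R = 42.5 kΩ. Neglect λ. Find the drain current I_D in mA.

With gate tied to drain, V_GS = V_DS ≥ V_GS − V_TN, so the device is in saturation.
k_n = μ_nC_ox · (W/L) = 6.9 mA/V².
KCL at the drain: ½ k_n (V_GS − V_TN)² = (V_DD − V_GS)/R.
Let x = V_GS − 1.5. Then 147 x² + x − 3.7 = 0, giving x = 0.155 V (positive root), so V_GS = 1.66 V.
I_D = (V_DD − V_GS)/R = (5.2 − 1.66) / 42.5 = 0.0834 mA.

I_D = 0.0834 mA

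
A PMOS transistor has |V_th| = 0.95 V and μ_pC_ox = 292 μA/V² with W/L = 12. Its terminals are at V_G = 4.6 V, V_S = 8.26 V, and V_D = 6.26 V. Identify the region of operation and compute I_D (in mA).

V_SG = V_S − V_G = 8.26 − 4.6 = 3.66 V; V_SD = V_S − V_D = 8.26 − 6.26 = 2 V.
k_p = μ_pC_ox · (W/L) = 3.504 mA/V².
V_ov = V_SG − |V_th| = 3.66 − 0.95 = 2.71 V.
Since V_SD = 2 V < V_ov = 2.71 V, the device is in the triode region.
I_D = k_p [V_ov · V_SD − ½ V_SD²] = 3.504 × [2.71 × 2 − 0.5 × 2²] = 12 mA.

Triode; I_D = 12.0 mA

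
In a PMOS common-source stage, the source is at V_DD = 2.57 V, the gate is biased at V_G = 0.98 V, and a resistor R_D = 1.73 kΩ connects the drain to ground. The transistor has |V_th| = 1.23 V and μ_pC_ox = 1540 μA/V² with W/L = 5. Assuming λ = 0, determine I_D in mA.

I_D = 0.499 mA

V_SG = V_DD − V_G = 2.57 − 0.98 = 1.59 V, so V_ov = 1.59 − 1.23 = 0.36 V.
k_p = μ_pC_ox · (W/L) = 7.7 mA/V².
Assume saturation: I_D = ½ k_p V_ov² = 0.5 × 7.7 × 0.36² = 0.499 mA, giving V_SD = V_DD − I_D R_D = 2.57 − 0.499 × 1.73 = 1.71 V.
V_SD = 1.71 V ≥ V_ov = 0.36 V, confirming saturation.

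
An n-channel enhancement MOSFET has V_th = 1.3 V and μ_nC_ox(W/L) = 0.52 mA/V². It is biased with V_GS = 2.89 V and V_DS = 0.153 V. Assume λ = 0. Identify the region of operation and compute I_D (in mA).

Triode; I_D = 0.120 mA

V_ov = V_GS − V_th = 2.89 − 1.3 = 1.59 V.
Since V_DS = 0.153 V < V_ov = 1.59 V, the device is in the triode region.
I_D = k_n [V_ov · V_DS − ½ V_DS²] = 0.52 × [1.59 × 0.153 − 0.5 × 0.153²] = 0.12 mA.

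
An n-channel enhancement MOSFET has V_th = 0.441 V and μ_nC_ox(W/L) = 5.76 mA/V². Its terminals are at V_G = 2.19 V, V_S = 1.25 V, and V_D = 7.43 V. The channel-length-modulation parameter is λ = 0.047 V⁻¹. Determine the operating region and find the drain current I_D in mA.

Saturation; I_D = 0.925 mA

V_GS = V_G − V_S = 2.19 − 1.25 = 0.94 V; V_DS = V_D − V_S = 7.43 − 1.25 = 6.18 V.
V_ov = V_GS − V_th = 0.94 − 0.441 = 0.499 V.
Since V_DS = 6.18 V ≥ V_ov = 0.499 V, the device is in saturation.
I_D = ½ k_n V_ov² (1 + λ V_DS) = 0.5 × 5.76 × 0.499² × (1 + 0.047 × 6.18) = 0.925 mA.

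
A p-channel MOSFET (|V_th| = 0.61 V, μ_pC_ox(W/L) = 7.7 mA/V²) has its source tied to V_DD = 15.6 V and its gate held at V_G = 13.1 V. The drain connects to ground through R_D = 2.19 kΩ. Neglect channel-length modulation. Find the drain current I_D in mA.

V_SG = V_DD − V_G = 15.6 − 13.1 = 2.5 V, so V_ov = 2.5 − 0.61 = 1.89 V.
Assume saturation: I_D = ½ k_p V_ov² = 0.5 × 7.7 × 1.89² = 13.8 mA, giving V_SD = V_DD − I_D R_D = 15.6 − 13.8 × 2.19 = -14.5 V.
But -14.5 V < V_ov = 1.89 V, so the device is actually in triode.
In triode I_D = k_p[V_ov V_SD − ½ V_SD²] and I_D = (V_DD − V_SD)/R_D. Equating: 8.43 V_SD² − 32.87 V_SD + 15.6 = 0, giving V_SD = 0.553 V (the root below V_ov).
I_D = (15.6 − 0.553) / 2.19 = 6.87 mA.

I_D = 6.87 mA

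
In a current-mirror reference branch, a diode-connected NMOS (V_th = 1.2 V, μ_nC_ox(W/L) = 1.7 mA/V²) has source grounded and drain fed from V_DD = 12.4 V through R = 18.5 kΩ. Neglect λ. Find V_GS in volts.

With gate tied to drain, V_GS = V_DS ≥ V_GS − V_th, so the device is in saturation.
KCL at the drain: ½ k_n (V_GS − V_th)² = (V_DD − V_GS)/R.
Let x = V_GS − 1.2. Then 15.7 x² + x − 11.2 = 0, giving x = 0.813 V (positive root), so V_GS = 2.01 V.
I_D = (V_DD − V_GS)/R = (12.4 − 2.01) / 18.5 = 0.561 mA.

V_GS = 2.01 V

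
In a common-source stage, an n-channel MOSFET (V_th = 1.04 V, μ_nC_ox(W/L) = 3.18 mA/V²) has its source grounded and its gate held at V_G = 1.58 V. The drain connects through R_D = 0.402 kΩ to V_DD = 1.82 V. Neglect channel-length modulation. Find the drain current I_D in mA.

V_GS = V_G = 1.58 V, so V_ov = 1.58 − 1.04 = 0.54 V.
Assume saturation: I_D = ½ k_n V_ov² = 0.5 × 3.18 × 0.54² = 0.464 mA, giving V_DS = V_DD − I_D R_D = 1.82 − 0.464 × 0.402 = 1.63 V.
V_DS = 1.63 V ≥ V_ov = 0.54 V, confirming saturation.

I_D = 0.464 mA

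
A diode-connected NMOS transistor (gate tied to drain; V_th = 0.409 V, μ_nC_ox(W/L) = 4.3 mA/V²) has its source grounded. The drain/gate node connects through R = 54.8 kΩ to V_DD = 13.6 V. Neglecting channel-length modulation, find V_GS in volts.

With gate tied to drain, V_GS = V_DS ≥ V_GS − V_th, so the device is in saturation.
KCL at the drain: ½ k_n (V_GS − V_th)² = (V_DD − V_GS)/R.
Let x = V_GS − 0.409. Then 118 x² + x − 13.19 = 0, giving x = 0.33 V (positive root), so V_GS = 0.739 V.
I_D = (V_DD − V_GS)/R = (13.6 − 0.739) / 54.8 = 0.235 mA.

V_GS = 0.739 V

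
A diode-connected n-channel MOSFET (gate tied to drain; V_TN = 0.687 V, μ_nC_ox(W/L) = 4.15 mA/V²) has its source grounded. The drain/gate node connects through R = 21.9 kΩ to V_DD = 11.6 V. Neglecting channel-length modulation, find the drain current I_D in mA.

I_D = 0.476 mA

With gate tied to drain, V_GS = V_DS ≥ V_GS − V_TN, so the device is in saturation.
KCL at the drain: ½ k_n (V_GS − V_TN)² = (V_DD − V_GS)/R.
Let x = V_GS − 0.687. Then 45.4 x² + x − 10.91 = 0, giving x = 0.479 V (positive root), so V_GS = 1.17 V.
I_D = (V_DD − V_GS)/R = (11.6 − 1.17) / 21.9 = 0.476 mA.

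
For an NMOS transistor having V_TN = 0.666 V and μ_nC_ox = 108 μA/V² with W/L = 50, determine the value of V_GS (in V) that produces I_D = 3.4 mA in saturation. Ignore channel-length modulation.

k_n = μ_nC_ox · (W/L) = 5.4 mA/V².
In saturation I_D = ½ k_n (V_GS − V_TN)², so V_GS − V_TN = √(2 I_D / k_n) = √(2 × 3.4 / 5.4) = 1.12 V.
V_GS = 0.666 + 1.12 = 1.79 V.

V_GS = 1.79 V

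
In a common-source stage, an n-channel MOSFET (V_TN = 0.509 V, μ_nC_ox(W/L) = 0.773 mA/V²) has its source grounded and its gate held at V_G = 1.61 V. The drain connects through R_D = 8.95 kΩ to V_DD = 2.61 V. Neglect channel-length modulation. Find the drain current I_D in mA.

V_GS = V_G = 1.61 V, so V_ov = 1.61 − 0.509 = 1.1 V.
Assume saturation: I_D = ½ k_n V_ov² = 0.5 × 0.773 × 1.1² = 0.469 mA, giving V_DS = V_DD − I_D R_D = 2.61 − 0.469 × 8.95 = -1.58 V.
But -1.58 V < V_ov = 1.1 V, so the device is actually in triode.
In triode I_D = k_n[V_ov V_DS − ½ V_DS²] and I_D = (V_DD − V_DS)/R_D. Equating: 3.46 V_DS² − 8.617 V_DS + 2.61 = 0, giving V_DS = 0.353 V (the root below V_ov).
I_D = (2.61 − 0.353) / 8.95 = 0.252 mA.

I_D = 0.252 mA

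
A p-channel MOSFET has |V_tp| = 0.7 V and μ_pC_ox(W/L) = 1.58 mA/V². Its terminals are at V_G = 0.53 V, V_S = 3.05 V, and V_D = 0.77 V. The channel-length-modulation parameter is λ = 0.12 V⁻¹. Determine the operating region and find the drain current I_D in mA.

V_SG = V_S − V_G = 3.05 − 0.53 = 2.52 V; V_SD = V_S − V_D = 3.05 − 0.77 = 2.28 V.
V_ov = V_SG − |V_tp| = 2.52 − 0.7 = 1.82 V.
Since V_SD = 2.28 V ≥ V_ov = 1.82 V, the device is in saturation.
I_D = ½ k_p V_ov² (1 + λ V_SD) = 0.5 × 1.58 × 1.82² × (1 + 0.12 × 2.28) = 3.33 mA.

Saturation; I_D = 3.33 mA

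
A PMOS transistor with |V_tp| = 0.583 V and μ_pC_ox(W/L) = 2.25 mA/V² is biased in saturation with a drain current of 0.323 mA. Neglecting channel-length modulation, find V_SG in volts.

In saturation I_D = ½ k_p (V_SG − |V_tp|)², so V_SG − |V_tp| = √(2 I_D / k_p) = √(2 × 0.323 / 2.25) = 0.536 V.
V_SG = 0.583 + 0.536 = 1.12 V.

V_SG = 1.12 V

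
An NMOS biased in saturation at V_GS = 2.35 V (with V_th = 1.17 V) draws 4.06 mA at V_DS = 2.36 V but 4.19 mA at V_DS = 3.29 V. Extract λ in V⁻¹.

With V_GS fixed, I_D ∝ (1 + λ V_DS) in saturation, so I_D2/I_D1 = (1 + λ V_DS2)/(1 + λ V_DS1).
4.19/4.06 = 1.032 = (1 + 3.29 λ)/(1 + 2.36 λ).
Solving: λ (I_D1 V_DS2 − I_D2 V_DS1) = I_D2 − I_D1, so λ = (4.19 − 4.06) / (4.06 × 3.29 − 4.19 × 2.36) = 0.13 / 3.47 = 0.0375 V⁻¹.

λ = 0.0375 V⁻¹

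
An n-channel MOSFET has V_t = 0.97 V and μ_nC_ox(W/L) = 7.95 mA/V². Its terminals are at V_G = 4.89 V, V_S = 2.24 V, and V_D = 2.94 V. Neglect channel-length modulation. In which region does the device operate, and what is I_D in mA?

Triode; I_D = 7.40 mA

V_GS = V_G − V_S = 4.89 − 2.24 = 2.65 V; V_DS = V_D − V_S = 2.94 − 2.24 = 0.7 V.
V_ov = V_GS − V_t = 2.65 − 0.97 = 1.68 V.
Since V_DS = 0.7 V < V_ov = 1.68 V, the device is in the triode region.
I_D = k_n [V_ov · V_DS − ½ V_DS²] = 7.95 × [1.68 × 0.7 − 0.5 × 0.7²] = 7.4 mA.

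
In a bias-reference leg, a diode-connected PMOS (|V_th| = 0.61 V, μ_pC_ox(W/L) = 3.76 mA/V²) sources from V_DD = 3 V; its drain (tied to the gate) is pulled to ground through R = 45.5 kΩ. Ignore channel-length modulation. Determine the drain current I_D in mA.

I_D = 0.0490 mA

With gate tied to drain, V_SG = V_SD ≥ V_SG − |V_th|, so the device is in saturation.
KCL at the drain: ½ k_p (V_SG − |V_th|)² = (V_DD − V_SG)/R.
Let x = V_SG − 0.61. Then 85.5 x² + x − 2.39 = 0, giving x = 0.161 V (positive root), so V_SG = 0.771 V.
I_D = (V_DD − V_SG)/R = (3 − 0.771) / 45.5 = 0.049 mA.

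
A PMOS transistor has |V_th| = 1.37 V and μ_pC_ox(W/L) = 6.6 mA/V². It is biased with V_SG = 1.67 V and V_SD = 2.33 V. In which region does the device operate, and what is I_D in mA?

V_ov = V_SG − |V_th| = 1.67 − 1.37 = 0.3 V.
Since V_SD = 2.33 V ≥ V_ov = 0.3 V, the device is in saturation.
I_D = ½ k_p V_ov² = 0.5 × 6.6 × 0.3² = 0.297 mA.

Saturation; I_D = 0.297 mA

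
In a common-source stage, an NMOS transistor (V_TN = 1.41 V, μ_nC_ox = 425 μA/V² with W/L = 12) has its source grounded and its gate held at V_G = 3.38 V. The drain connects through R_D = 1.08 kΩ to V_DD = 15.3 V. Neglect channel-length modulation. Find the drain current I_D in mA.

I_D = 9.90 mA

V_GS = V_G = 3.38 V, so V_ov = 3.38 − 1.41 = 1.97 V.
k_n = μ_nC_ox · (W/L) = 5.1 mA/V².
Assume saturation: I_D = ½ k_n V_ov² = 0.5 × 5.1 × 1.97² = 9.9 mA, giving V_DS = V_DD − I_D R_D = 15.3 − 9.9 × 1.08 = 4.61 V.
V_DS = 4.61 V ≥ V_ov = 1.97 V, confirming saturation.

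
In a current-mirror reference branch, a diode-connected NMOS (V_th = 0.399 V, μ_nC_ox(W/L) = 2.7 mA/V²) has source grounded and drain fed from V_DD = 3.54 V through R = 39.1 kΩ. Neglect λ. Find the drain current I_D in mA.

I_D = 0.0743 mA

With gate tied to drain, V_GS = V_DS ≥ V_GS − V_th, so the device is in saturation.
KCL at the drain: ½ k_n (V_GS − V_th)² = (V_DD − V_GS)/R.
Let x = V_GS − 0.399. Then 52.8 x² + x − 3.141 = 0, giving x = 0.235 V (positive root), so V_GS = 0.634 V.
I_D = (V_DD − V_GS)/R = (3.54 − 0.634) / 39.1 = 0.0743 mA.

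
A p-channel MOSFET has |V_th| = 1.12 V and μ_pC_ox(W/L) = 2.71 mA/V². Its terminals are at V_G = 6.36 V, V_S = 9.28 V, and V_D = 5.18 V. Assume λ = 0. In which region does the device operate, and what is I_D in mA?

Saturation; I_D = 4.39 mA

V_SG = V_S − V_G = 9.28 − 6.36 = 2.92 V; V_SD = V_S − V_D = 9.28 − 5.18 = 4.1 V.
V_ov = V_SG − |V_th| = 2.92 − 1.12 = 1.8 V.
Since V_SD = 4.1 V ≥ V_ov = 1.8 V, the device is in saturation.
I_D = ½ k_p V_ov² = 0.5 × 2.71 × 1.8² = 4.39 mA.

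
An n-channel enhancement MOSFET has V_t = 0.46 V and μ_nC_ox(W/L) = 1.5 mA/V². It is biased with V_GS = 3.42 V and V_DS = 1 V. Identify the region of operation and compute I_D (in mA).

V_ov = V_GS − V_t = 3.42 − 0.46 = 2.96 V.
Since V_DS = 1 V < V_ov = 2.96 V, the device is in the triode region.
I_D = k_n [V_ov · V_DS − ½ V_DS²] = 1.5 × [2.96 × 1 − 0.5 × 1²] = 3.69 mA.

Triode; I_D = 3.69 mA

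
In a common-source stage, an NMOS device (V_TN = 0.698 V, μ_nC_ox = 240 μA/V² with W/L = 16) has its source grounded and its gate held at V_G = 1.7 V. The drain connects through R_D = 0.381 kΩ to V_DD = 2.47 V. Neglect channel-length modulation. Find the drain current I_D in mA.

V_GS = V_G = 1.7 V, so V_ov = 1.7 − 0.698 = 1 V.
k_n = μ_nC_ox · (W/L) = 3.84 mA/V².
Assume saturation: I_D = ½ k_n V_ov² = 0.5 × 3.84 × 1² = 1.93 mA, giving V_DS = V_DD − I_D R_D = 2.47 − 1.93 × 0.381 = 1.74 V.
V_DS = 1.74 V ≥ V_ov = 1 V, confirming saturation.

I_D = 1.93 mA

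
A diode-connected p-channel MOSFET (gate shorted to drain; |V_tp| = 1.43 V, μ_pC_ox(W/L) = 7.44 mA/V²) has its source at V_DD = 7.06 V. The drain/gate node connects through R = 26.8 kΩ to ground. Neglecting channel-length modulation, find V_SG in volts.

V_SG = 1.66 V

With gate tied to drain, V_SG = V_SD ≥ V_SG − |V_tp|, so the device is in saturation.
KCL at the drain: ½ k_p (V_SG − |V_tp|)² = (V_DD − V_SG)/R.
Let x = V_SG − 1.43. Then 99.7 x² + x − 5.63 = 0, giving x = 0.233 V (positive root), so V_SG = 1.66 V.
I_D = (V_DD − V_SG)/R = (7.06 − 1.66) / 26.8 = 0.201 mA.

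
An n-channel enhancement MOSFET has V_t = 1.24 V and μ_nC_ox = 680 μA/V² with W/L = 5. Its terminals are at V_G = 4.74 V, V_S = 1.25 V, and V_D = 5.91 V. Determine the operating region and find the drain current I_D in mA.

Saturation; I_D = 8.61 mA

V_GS = V_G − V_S = 4.74 − 1.25 = 3.49 V; V_DS = V_D − V_S = 5.91 − 1.25 = 4.66 V.
k_n = μ_nC_ox · (W/L) = 3.4 mA/V².
V_ov = V_GS − V_t = 3.49 − 1.24 = 2.25 V.
Since V_DS = 4.66 V ≥ V_ov = 2.25 V, the device is in saturation.
I_D = ½ k_n V_ov² = 0.5 × 3.4 × 2.25² = 8.61 mA.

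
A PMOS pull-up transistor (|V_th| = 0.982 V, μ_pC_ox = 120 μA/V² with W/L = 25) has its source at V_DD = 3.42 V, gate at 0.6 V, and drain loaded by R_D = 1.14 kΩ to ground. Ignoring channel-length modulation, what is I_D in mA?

I_D = 2.53 mA

V_SG = V_DD − V_G = 3.42 − 0.6 = 2.82 V, so V_ov = 2.82 − 0.982 = 1.84 V.
k_p = μ_pC_ox · (W/L) = 3 mA/V².
Assume saturation: I_D = ½ k_p V_ov² = 0.5 × 3 × 1.84² = 5.07 mA, giving V_SD = V_DD − I_D R_D = 3.42 − 5.07 × 1.14 = -2.36 V.
But -2.36 V < V_ov = 1.84 V, so the device is actually in triode.
In triode I_D = k_p[V_ov V_SD − ½ V_SD²] and I_D = (V_DD − V_SD)/R_D. Equating: 1.71 V_SD² − 7.286 V_SD + 3.42 = 0, giving V_SD = 0.537 V (the root below V_ov).
I_D = (3.42 − 0.537) / 1.14 = 2.53 mA.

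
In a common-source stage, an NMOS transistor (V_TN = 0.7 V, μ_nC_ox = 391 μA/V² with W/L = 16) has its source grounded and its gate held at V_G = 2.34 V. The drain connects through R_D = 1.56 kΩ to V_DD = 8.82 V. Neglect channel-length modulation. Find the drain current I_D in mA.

V_GS = V_G = 2.34 V, so V_ov = 2.34 − 0.7 = 1.64 V.
k_n = μ_nC_ox · (W/L) = 6.256 mA/V².
Assume saturation: I_D = ½ k_n V_ov² = 0.5 × 6.256 × 1.64² = 8.41 mA, giving V_DS = V_DD − I_D R_D = 8.82 − 8.41 × 1.56 = -4.3 V.
But -4.3 V < V_ov = 1.64 V, so the device is actually in triode.
In triode I_D = k_n[V_ov V_DS − ½ V_DS²] and I_D = (V_DD − V_DS)/R_D. Equating: 4.88 V_DS² − 17.01 V_DS + 8.82 = 0, giving V_DS = 0.634 V (the root below V_ov).
I_D = (8.82 − 0.634) / 1.56 = 5.25 mA.

I_D = 5.25 mA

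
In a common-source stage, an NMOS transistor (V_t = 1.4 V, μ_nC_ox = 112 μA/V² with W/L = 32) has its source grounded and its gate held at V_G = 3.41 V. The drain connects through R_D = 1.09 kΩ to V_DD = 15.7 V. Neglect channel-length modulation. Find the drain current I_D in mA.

V_GS = V_G = 3.41 V, so V_ov = 3.41 − 1.4 = 2.01 V.
k_n = μ_nC_ox · (W/L) = 3.584 mA/V².
Assume saturation: I_D = ½ k_n V_ov² = 0.5 × 3.584 × 2.01² = 7.24 mA, giving V_DS = V_DD − I_D R_D = 15.7 − 7.24 × 1.09 = 7.81 V.
V_DS = 7.81 V ≥ V_ov = 2.01 V, confirming saturation.

I_D = 7.24 mA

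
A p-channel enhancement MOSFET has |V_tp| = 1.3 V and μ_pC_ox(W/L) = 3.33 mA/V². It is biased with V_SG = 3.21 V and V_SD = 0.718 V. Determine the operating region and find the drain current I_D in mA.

Triode; I_D = 3.71 mA

V_ov = V_SG − |V_tp| = 3.21 − 1.3 = 1.91 V.
Since V_SD = 0.718 V < V_ov = 1.91 V, the device is in the triode region.
I_D = k_p [V_ov · V_SD − ½ V_SD²] = 3.33 × [1.91 × 0.718 − 0.5 × 0.718²] = 3.71 mA.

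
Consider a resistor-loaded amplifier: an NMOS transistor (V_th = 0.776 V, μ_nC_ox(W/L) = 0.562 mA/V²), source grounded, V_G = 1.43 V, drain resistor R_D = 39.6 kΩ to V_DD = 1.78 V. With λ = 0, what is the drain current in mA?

I_D = 0.0418 mA

V_GS = V_G = 1.43 V, so V_ov = 1.43 − 0.776 = 0.654 V.
Assume saturation: I_D = ½ k_n V_ov² = 0.5 × 0.562 × 0.654² = 0.12 mA, giving V_DS = V_DD − I_D R_D = 1.78 − 0.12 × 39.6 = -2.98 V.
But -2.98 V < V_ov = 0.654 V, so the device is actually in triode.
In triode I_D = k_n[V_ov V_DS − ½ V_DS²] and I_D = (V_DD − V_DS)/R_D. Equating: 11.1 V_DS² − 15.55 V_DS + 1.78 = 0, giving V_DS = 0.126 V (the root below V_ov).
I_D = (1.78 − 0.126) / 39.6 = 0.0418 mA.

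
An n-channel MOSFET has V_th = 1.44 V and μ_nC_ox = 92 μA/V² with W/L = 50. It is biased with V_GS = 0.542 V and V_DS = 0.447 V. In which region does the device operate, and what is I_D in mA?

V_GS = 0.542 V < V_th = 1.44 V, so the transistor is in cutoff.

Cutoff; I_D = 0 mA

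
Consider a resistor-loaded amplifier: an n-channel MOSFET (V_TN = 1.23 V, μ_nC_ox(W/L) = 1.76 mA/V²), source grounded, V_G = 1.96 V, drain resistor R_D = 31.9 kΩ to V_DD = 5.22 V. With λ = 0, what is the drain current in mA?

I_D = 0.159 mA

V_GS = V_G = 1.96 V, so V_ov = 1.96 − 1.23 = 0.73 V.
Assume saturation: I_D = ½ k_n V_ov² = 0.5 × 1.76 × 0.73² = 0.469 mA, giving V_DS = V_DD − I_D R_D = 5.22 − 0.469 × 31.9 = -9.74 V.
But -9.74 V < V_ov = 0.73 V, so the device is actually in triode.
In triode I_D = k_n[V_ov V_DS − ½ V_DS²] and I_D = (V_DD − V_DS)/R_D. Equating: 28.1 V_DS² − 41.99 V_DS + 5.22 = 0, giving V_DS = 0.137 V (the root below V_ov).
I_D = (5.22 − 0.137) / 31.9 = 0.159 mA.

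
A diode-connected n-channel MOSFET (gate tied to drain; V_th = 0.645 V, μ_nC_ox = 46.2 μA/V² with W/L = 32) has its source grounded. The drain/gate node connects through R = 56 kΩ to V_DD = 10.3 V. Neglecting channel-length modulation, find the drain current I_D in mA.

I_D = 0.164 mA

With gate tied to drain, V_GS = V_DS ≥ V_GS − V_th, so the device is in saturation.
k_n = μ_nC_ox · (W/L) = 1.478 mA/V².
KCL at the drain: ½ k_n (V_GS − V_th)² = (V_DD − V_GS)/R.
Let x = V_GS − 0.645. Then 41.4 x² + x − 9.655 = 0, giving x = 0.471 V (positive root), so V_GS = 1.12 V.
I_D = (V_DD − V_GS)/R = (10.3 − 1.12) / 56 = 0.164 mA.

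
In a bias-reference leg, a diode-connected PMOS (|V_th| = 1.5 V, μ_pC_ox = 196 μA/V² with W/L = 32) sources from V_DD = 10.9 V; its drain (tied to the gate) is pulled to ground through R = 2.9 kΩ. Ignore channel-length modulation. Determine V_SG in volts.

With gate tied to drain, V_SG = V_SD ≥ V_SG − |V_th|, so the device is in saturation.
k_p = μ_pC_ox · (W/L) = 6.272 mA/V².
KCL at the drain: ½ k_p (V_SG − |V_th|)² = (V_DD − V_SG)/R.
Let x = V_SG − 1.5. Then 9.09 x² + x − 9.4 = 0, giving x = 0.963 V (positive root), so V_SG = 2.46 V.
I_D = (V_DD − V_SG)/R = (10.9 − 2.46) / 2.9 = 2.91 mA.

V_SG = 2.46 V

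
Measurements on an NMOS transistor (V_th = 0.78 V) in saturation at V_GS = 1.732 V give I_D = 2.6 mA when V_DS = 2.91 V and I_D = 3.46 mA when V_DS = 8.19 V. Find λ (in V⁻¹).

With V_GS fixed, I_D ∝ (1 + λ V_DS) in saturation, so I_D2/I_D1 = (1 + λ V_DS2)/(1 + λ V_DS1).
3.46/2.6 = 1.331 = (1 + 8.19 λ)/(1 + 2.91 λ).
Solving: λ (I_D1 V_DS2 − I_D2 V_DS1) = I_D2 − I_D1, so λ = (3.46 − 2.6) / (2.6 × 8.19 − 3.46 × 2.91) = 0.86 / 11.2 = 0.0766 V⁻¹.

λ = 0.0766 V⁻¹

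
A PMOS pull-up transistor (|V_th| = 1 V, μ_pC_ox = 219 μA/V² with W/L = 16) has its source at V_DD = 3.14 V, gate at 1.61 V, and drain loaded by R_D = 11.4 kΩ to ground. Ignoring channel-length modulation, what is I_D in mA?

I_D = 0.261 mA

V_SG = V_DD − V_G = 3.14 − 1.61 = 1.53 V, so V_ov = 1.53 − 1 = 0.53 V.
k_p = μ_pC_ox · (W/L) = 3.504 mA/V².
Assume saturation: I_D = ½ k_p V_ov² = 0.5 × 3.504 × 0.53² = 0.492 mA, giving V_SD = V_DD − I_D R_D = 3.14 − 0.492 × 11.4 = -2.47 V.
But -2.47 V < V_ov = 0.53 V, so the device is actually in triode.
In triode I_D = k_p[V_ov V_SD − ½ V_SD²] and I_D = (V_DD − V_SD)/R_D. Equating: 20 V_SD² − 22.17 V_SD + 3.14 = 0, giving V_SD = 0.167 V (the root below V_ov).
I_D = (3.14 − 0.167) / 11.4 = 0.261 mA.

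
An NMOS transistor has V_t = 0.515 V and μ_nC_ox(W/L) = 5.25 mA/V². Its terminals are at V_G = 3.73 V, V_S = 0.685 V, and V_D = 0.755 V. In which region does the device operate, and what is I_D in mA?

V_GS = V_G − V_S = 3.73 − 0.685 = 3.04 V; V_DS = V_D − V_S = 0.755 − 0.685 = 0.07 V.
V_ov = V_GS − V_t = 3.04 − 0.515 = 2.53 V.
Since V_DS = 0.07 V < V_ov = 2.53 V, the device is in the triode region.
I_D = k_n [V_ov · V_DS − ½ V_DS²] = 5.25 × [2.53 × 0.07 − 0.5 × 0.07²] = 0.917 mA.

Triode; I_D = 0.917 mA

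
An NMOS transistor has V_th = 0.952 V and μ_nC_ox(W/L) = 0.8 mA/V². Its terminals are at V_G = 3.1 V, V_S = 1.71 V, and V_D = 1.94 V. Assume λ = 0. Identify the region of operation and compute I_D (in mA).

Triode; I_D = 0.0594 mA

V_GS = V_G − V_S = 3.1 − 1.71 = 1.39 V; V_DS = V_D − V_S = 1.94 − 1.71 = 0.23 V.
V_ov = V_GS − V_th = 1.39 − 0.952 = 0.438 V.
Since V_DS = 0.23 V < V_ov = 0.438 V, the device is in the triode region.
I_D = k_n [V_ov · V_DS − ½ V_DS²] = 0.8 × [0.438 × 0.23 − 0.5 × 0.23²] = 0.0594 mA.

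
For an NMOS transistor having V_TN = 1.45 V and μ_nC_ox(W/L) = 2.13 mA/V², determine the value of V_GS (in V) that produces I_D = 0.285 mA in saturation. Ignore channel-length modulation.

In saturation I_D = ½ k_n (V_GS − V_TN)², so V_GS − V_TN = √(2 I_D / k_n) = √(2 × 0.285 / 2.13) = 0.517 V.
V_GS = 1.45 + 0.517 = 1.97 V.

V_GS = 1.97 V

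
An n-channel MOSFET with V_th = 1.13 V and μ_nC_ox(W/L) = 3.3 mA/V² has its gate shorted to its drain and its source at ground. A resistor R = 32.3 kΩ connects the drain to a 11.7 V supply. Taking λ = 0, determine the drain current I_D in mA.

With gate tied to drain, V_GS = V_DS ≥ V_GS − V_th, so the device is in saturation.
KCL at the drain: ½ k_n (V_GS − V_th)² = (V_DD − V_GS)/R.
Let x = V_GS − 1.13. Then 53.3 x² + x − 10.57 = 0, giving x = 0.436 V (positive root), so V_GS = 1.57 V.
I_D = (V_DD − V_GS)/R = (11.7 − 1.57) / 32.3 = 0.314 mA.

I_D = 0.314 mA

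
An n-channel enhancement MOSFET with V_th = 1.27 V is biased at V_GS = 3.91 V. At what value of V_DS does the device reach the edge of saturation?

The boundary between triode and saturation is V_DS = V_GS − V_th = V_ov.
V_ov = 3.91 − 1.27 = 2.64 V.

V_DS,sat = 2.64 V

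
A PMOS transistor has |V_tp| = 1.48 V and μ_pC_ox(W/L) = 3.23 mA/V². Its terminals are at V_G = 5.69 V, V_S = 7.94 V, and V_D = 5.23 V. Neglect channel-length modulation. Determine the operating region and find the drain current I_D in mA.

V_SG = V_S − V_G = 7.94 − 5.69 = 2.25 V; V_SD = V_S − V_D = 7.94 − 5.23 = 2.71 V.
V_ov = V_SG − |V_tp| = 2.25 − 1.48 = 0.77 V.
Since V_SD = 2.71 V ≥ V_ov = 0.77 V, the device is in saturation.
I_D = ½ k_p V_ov² = 0.5 × 3.23 × 0.77² = 0.958 mA.

Saturation; I_D = 0.958 mA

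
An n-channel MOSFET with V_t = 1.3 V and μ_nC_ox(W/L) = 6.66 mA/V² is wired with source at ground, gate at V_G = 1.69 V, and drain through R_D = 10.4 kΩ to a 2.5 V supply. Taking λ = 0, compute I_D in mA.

I_D = 0.231 mA

V_GS = V_G = 1.69 V, so V_ov = 1.69 − 1.3 = 0.39 V.
Assume saturation: I_D = ½ k_n V_ov² = 0.5 × 6.66 × 0.39² = 0.506 mA, giving V_DS = V_DD − I_D R_D = 2.5 − 0.506 × 10.4 = -2.77 V.
But -2.77 V < V_ov = 0.39 V, so the device is actually in triode.
In triode I_D = k_n[V_ov V_DS − ½ V_DS²] and I_D = (V_DD − V_DS)/R_D. Equating: 34.6 V_DS² − 28.01 V_DS + 2.5 = 0, giving V_DS = 0.102 V (the root below V_ov).
I_D = (2.5 − 0.102) / 10.4 = 0.231 mA.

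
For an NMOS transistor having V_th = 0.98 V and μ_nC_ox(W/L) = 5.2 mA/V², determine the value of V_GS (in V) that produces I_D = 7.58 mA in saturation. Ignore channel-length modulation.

V_GS = 2.69 V

In saturation I_D = ½ k_n (V_GS − V_th)², so V_GS − V_th = √(2 I_D / k_n) = √(2 × 7.58 / 5.2) = 1.71 V.
V_GS = 0.98 + 1.71 = 2.69 V.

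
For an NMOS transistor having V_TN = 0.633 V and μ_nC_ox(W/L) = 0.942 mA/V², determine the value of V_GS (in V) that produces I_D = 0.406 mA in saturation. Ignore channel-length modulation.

V_GS = 1.56 V

In saturation I_D = ½ k_n (V_GS − V_TN)², so V_GS − V_TN = √(2 I_D / k_n) = √(2 × 0.406 / 0.942) = 0.928 V.
V_GS = 0.633 + 0.928 = 1.56 V.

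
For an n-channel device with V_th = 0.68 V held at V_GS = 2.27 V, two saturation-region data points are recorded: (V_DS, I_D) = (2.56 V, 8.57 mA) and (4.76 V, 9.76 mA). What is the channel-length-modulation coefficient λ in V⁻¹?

λ = 0.0753 V⁻¹

With V_GS fixed, I_D ∝ (1 + λ V_DS) in saturation, so I_D2/I_D1 = (1 + λ V_DS2)/(1 + λ V_DS1).
9.76/8.57 = 1.139 = (1 + 4.76 λ)/(1 + 2.56 λ).
Solving: λ (I_D1 V_DS2 − I_D2 V_DS1) = I_D2 − I_D1, so λ = (9.76 − 8.57) / (8.57 × 4.76 − 9.76 × 2.56) = 1.19 / 15.8 = 0.0753 V⁻¹.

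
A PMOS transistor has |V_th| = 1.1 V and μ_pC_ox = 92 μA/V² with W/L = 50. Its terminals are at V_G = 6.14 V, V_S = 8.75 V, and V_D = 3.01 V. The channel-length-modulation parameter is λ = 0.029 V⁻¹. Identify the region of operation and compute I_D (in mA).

Saturation; I_D = 6.12 mA

V_SG = V_S − V_G = 8.75 − 6.14 = 2.61 V; V_SD = V_S − V_D = 8.75 − 3.01 = 5.74 V.
k_p = μ_pC_ox · (W/L) = 4.6 mA/V².
V_ov = V_SG − |V_th| = 2.61 − 1.1 = 1.51 V.
Since V_SD = 5.74 V ≥ V_ov = 1.51 V, the device is in saturation.
I_D = ½ k_p V_ov² (1 + λ V_SD) = 0.5 × 4.6 × 1.51² × (1 + 0.029 × 5.74) = 6.12 mA.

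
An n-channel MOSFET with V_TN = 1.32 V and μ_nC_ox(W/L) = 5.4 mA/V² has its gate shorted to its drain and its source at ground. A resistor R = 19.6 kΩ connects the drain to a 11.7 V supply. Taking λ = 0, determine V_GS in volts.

V_GS = 1.75 V

With gate tied to drain, V_GS = V_DS ≥ V_GS − V_TN, so the device is in saturation.
KCL at the drain: ½ k_n (V_GS − V_TN)² = (V_DD − V_GS)/R.
Let x = V_GS − 1.32. Then 52.9 x² + x − 10.38 = 0, giving x = 0.434 V (positive root), so V_GS = 1.75 V.
I_D = (V_DD − V_GS)/R = (11.7 − 1.75) / 19.6 = 0.507 mA.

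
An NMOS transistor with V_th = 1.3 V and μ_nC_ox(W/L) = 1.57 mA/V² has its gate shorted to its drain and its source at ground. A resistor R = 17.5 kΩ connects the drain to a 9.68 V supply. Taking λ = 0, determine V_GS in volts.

V_GS = 2.05 V

With gate tied to drain, V_GS = V_DS ≥ V_GS − V_th, so the device is in saturation.
KCL at the drain: ½ k_n (V_GS − V_th)² = (V_DD − V_GS)/R.
Let x = V_GS − 1.3. Then 13.7 x² + x − 8.38 = 0, giving x = 0.745 V (positive root), so V_GS = 2.05 V.
I_D = (V_DD − V_GS)/R = (9.68 − 2.05) / 17.5 = 0.436 mA.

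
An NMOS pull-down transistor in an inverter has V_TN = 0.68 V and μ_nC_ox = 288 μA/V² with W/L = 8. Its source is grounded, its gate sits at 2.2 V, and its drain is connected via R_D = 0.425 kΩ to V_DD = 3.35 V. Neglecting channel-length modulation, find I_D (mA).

V_GS = V_G = 2.2 V, so V_ov = 2.2 − 0.68 = 1.52 V.
k_n = μ_nC_ox · (W/L) = 2.304 mA/V².
Assume saturation: I_D = ½ k_n V_ov² = 0.5 × 2.304 × 1.52² = 2.66 mA, giving V_DS = V_DD − I_D R_D = 3.35 − 2.66 × 0.425 = 2.22 V.
V_DS = 2.22 V ≥ V_ov = 1.52 V, confirming saturation.

I_D = 2.66 mA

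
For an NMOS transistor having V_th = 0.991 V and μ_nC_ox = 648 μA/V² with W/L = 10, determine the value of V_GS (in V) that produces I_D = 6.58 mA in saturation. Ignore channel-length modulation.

V_GS = 2.42 V

k_n = μ_nC_ox · (W/L) = 6.48 mA/V².
In saturation I_D = ½ k_n (V_GS − V_th)², so V_GS − V_th = √(2 I_D / k_n) = √(2 × 6.58 / 6.48) = 1.43 V.
V_GS = 0.991 + 1.43 = 2.42 V.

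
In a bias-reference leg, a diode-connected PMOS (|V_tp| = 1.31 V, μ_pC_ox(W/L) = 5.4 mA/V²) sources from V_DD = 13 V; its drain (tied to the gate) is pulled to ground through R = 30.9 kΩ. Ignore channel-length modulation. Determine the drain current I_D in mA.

I_D = 0.366 mA

With gate tied to drain, V_SG = V_SD ≥ V_SG − |V_tp|, so the device is in saturation.
KCL at the drain: ½ k_p (V_SG − |V_tp|)² = (V_DD − V_SG)/R.
Let x = V_SG − 1.31. Then 83.4 x² + x − 11.69 = 0, giving x = 0.368 V (positive root), so V_SG = 1.68 V.
I_D = (V_DD − V_SG)/R = (13 − 1.68) / 30.9 = 0.366 mA.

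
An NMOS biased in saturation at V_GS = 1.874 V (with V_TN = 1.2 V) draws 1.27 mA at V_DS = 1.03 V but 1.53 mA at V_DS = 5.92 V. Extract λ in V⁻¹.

λ = 0.0438 V⁻¹

With V_GS fixed, I_D ∝ (1 + λ V_DS) in saturation, so I_D2/I_D1 = (1 + λ V_DS2)/(1 + λ V_DS1).
1.53/1.27 = 1.205 = (1 + 5.92 λ)/(1 + 1.03 λ).
Solving: λ (I_D1 V_DS2 − I_D2 V_DS1) = I_D2 − I_D1, so λ = (1.53 − 1.27) / (1.27 × 5.92 − 1.53 × 1.03) = 0.26 / 5.94 = 0.0438 V⁻¹.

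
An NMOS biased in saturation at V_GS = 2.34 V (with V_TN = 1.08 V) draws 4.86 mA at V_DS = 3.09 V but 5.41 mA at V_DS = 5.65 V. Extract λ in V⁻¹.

λ = 0.0512 V⁻¹

With V_GS fixed, I_D ∝ (1 + λ V_DS) in saturation, so I_D2/I_D1 = (1 + λ V_DS2)/(1 + λ V_DS1).
5.41/4.86 = 1.113 = (1 + 5.65 λ)/(1 + 3.09 λ).
Solving: λ (I_D1 V_DS2 − I_D2 V_DS1) = I_D2 − I_D1, so λ = (5.41 − 4.86) / (4.86 × 5.65 − 5.41 × 3.09) = 0.55 / 10.7 = 0.0512 V⁻¹.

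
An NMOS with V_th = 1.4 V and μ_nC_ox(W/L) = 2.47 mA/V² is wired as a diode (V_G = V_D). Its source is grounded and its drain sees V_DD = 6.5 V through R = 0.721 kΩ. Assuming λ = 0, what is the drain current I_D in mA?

I_D = 4.44 mA

With gate tied to drain, V_GS = V_DS ≥ V_GS − V_th, so the device is in saturation.
KCL at the drain: ½ k_n (V_GS − V_th)² = (V_DD − V_GS)/R.
Let x = V_GS − 1.4. Then 0.89 x² + x − 5.1 = 0, giving x = 1.9 V (positive root), so V_GS = 3.3 V.
I_D = (V_DD − V_GS)/R = (6.5 − 3.3) / 0.721 = 4.44 mA.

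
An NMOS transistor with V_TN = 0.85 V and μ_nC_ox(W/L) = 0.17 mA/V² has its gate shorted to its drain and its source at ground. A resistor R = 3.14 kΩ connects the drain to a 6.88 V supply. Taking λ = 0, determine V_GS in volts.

V_GS = 4.09 V

With gate tied to drain, V_GS = V_DS ≥ V_GS − V_TN, so the device is in saturation.
KCL at the drain: ½ k_n (V_GS − V_TN)² = (V_DD − V_GS)/R.
Let x = V_GS − 0.85. Then 0.267 x² + x − 6.03 = 0, giving x = 3.24 V (positive root), so V_GS = 4.09 V.
I_D = (V_DD − V_GS)/R = (6.88 − 4.09) / 3.14 = 0.89 mA.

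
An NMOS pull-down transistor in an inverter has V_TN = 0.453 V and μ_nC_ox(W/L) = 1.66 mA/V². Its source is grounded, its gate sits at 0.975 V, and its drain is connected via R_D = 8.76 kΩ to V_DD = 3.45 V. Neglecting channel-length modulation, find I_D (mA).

I_D = 0.226 mA

V_GS = V_G = 0.975 V, so V_ov = 0.975 − 0.453 = 0.522 V.
Assume saturation: I_D = ½ k_n V_ov² = 0.5 × 1.66 × 0.522² = 0.226 mA, giving V_DS = V_DD − I_D R_D = 3.45 − 0.226 × 8.76 = 1.47 V.
V_DS = 1.47 V ≥ V_ov = 0.522 V, confirming saturation.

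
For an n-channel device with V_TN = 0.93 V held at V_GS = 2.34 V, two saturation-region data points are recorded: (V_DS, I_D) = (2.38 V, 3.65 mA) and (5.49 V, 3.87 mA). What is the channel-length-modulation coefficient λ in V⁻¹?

λ = 0.0203 V⁻¹

With V_GS fixed, I_D ∝ (1 + λ V_DS) in saturation, so I_D2/I_D1 = (1 + λ V_DS2)/(1 + λ V_DS1).
3.87/3.65 = 1.06 = (1 + 5.49 λ)/(1 + 2.38 λ).
Solving: λ (I_D1 V_DS2 − I_D2 V_DS1) = I_D2 − I_D1, so λ = (3.87 − 3.65) / (3.65 × 5.49 − 3.87 × 2.38) = 0.22 / 10.8 = 0.0203 V⁻¹.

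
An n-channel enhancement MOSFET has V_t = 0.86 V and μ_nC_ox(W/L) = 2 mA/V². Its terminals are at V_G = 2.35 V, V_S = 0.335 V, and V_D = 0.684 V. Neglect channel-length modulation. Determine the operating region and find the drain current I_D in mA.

V_GS = V_G − V_S = 2.35 − 0.335 = 2.02 V; V_DS = V_D − V_S = 0.684 − 0.335 = 0.349 V.
V_ov = V_GS − V_t = 2.02 − 0.86 = 1.16 V.
Since V_DS = 0.349 V < V_ov = 1.16 V, the device is in the triode region.
I_D = k_n [V_ov · V_DS − ½ V_DS²] = 2 × [1.16 × 0.349 − 0.5 × 0.349²] = 0.684 mA.

Triode; I_D = 0.684 mA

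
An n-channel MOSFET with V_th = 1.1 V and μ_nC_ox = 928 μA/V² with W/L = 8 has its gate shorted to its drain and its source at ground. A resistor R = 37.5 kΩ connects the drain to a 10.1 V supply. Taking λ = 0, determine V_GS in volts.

V_GS = 1.35 V

With gate tied to drain, V_GS = V_DS ≥ V_GS − V_th, so the device is in saturation.
k_n = μ_nC_ox · (W/L) = 7.424 mA/V².
KCL at the drain: ½ k_n (V_GS − V_th)² = (V_DD − V_GS)/R.
Let x = V_GS − 1.1. Then 139 x² + x − 9 = 0, giving x = 0.251 V (positive root), so V_GS = 1.35 V.
I_D = (V_DD − V_GS)/R = (10.1 − 1.35) / 37.5 = 0.233 mA.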